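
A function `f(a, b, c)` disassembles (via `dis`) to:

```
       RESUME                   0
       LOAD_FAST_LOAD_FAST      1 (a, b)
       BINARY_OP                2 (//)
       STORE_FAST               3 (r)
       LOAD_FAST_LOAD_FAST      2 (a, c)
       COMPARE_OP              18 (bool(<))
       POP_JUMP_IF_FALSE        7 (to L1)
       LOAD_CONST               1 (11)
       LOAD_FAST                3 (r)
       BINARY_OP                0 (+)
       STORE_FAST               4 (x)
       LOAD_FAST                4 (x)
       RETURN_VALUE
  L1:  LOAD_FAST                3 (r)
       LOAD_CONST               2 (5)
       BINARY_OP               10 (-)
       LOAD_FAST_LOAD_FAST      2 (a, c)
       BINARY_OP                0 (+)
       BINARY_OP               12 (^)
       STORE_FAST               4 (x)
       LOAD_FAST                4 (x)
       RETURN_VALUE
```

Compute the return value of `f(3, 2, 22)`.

12

LOAD_FAST_LOAD_FAST a,b → push 3,2. Stack: [3, 2]
BINARY_OP // → 3 // 2 = 1. Stack: [1]
STORE_FAST r → r=1. Stack: []
LOAD_FAST_LOAD_FAST a,c → push 3,22. Stack: [3, 22]
COMPARE_OP bool(<) → 3 vs 22 = True. Stack: [True]
POP_JUMP_IF_FALSE → pop True; no jump. Stack: []
LOAD_CONST → push 11. Stack: [11]
LOAD_FAST r → push 1. Stack: [11, 1]
BINARY_OP + → 11 + 1 = 12. Stack: [12]
STORE_FAST x → x=12. Stack: []
LOAD_FAST x → push 12. Stack: [12]
RETURN_VALUE → return 12.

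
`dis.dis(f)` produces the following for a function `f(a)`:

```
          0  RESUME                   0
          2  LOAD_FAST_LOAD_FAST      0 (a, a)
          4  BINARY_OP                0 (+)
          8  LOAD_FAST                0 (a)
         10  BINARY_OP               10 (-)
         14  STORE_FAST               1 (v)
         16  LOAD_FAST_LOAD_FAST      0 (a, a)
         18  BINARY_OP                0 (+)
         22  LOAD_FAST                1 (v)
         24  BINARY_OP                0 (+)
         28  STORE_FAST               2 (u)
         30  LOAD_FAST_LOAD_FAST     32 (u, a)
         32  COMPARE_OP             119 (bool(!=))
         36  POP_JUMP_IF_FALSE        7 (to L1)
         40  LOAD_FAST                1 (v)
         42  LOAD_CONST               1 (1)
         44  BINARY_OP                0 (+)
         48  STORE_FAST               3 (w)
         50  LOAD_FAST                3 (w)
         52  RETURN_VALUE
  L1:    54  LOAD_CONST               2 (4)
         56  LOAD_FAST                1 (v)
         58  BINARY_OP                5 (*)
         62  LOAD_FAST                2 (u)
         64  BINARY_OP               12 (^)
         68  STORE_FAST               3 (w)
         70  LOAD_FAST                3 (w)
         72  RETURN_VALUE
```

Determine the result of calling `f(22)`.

LOAD_FAST_LOAD_FAST a,a → push 22,22. Stack: [22, 22]
BINARY_OP + → 22 + 22 = 44. Stack: [44]
LOAD_FAST a → push 22. Stack: [44, 22]
BINARY_OP - → 44 - 22 = 22. Stack: [22]
STORE_FAST v → v=22. Stack: []
LOAD_FAST_LOAD_FAST a,a → push 22,22. Stack: [22, 22]
BINARY_OP + → 22 + 22 = 44. Stack: [44]
LOAD_FAST v → push 22. Stack: [44, 22]
BINARY_OP + → 44 + 22 = 66. Stack: [66]
STORE_FAST u → u=66. Stack: []
LOAD_FAST_LOAD_FAST u,a → push 66,22. Stack: [66, 22]
COMPARE_OP bool(!=) → 66 vs 22 = True. Stack: [True]
POP_JUMP_IF_FALSE → pop True; no jump. Stack: []
LOAD_FAST v → push 22. Stack: [22]
LOAD_CONST → push 1. Stack: [22, 1]
BINARY_OP + → 22 + 1 = 23. Stack: [23]
STORE_FAST w → w=23. Stack: []
LOAD_FAST w → push 23. Stack: [23]
RETURN_VALUE → return 23.

23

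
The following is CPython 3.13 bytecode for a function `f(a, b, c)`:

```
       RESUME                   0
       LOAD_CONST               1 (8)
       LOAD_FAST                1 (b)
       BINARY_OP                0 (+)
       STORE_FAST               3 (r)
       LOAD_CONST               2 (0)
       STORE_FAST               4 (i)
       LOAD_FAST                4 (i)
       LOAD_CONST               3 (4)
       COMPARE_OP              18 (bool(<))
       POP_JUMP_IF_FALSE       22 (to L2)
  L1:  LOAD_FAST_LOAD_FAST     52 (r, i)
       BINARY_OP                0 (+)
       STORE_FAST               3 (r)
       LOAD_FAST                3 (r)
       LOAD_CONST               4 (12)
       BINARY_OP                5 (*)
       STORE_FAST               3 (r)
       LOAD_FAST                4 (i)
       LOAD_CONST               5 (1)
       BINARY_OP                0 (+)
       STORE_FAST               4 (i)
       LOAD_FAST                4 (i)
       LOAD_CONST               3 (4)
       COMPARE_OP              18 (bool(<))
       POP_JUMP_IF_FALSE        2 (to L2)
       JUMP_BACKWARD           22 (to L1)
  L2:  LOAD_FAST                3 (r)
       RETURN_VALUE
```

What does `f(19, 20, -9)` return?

LOAD_CONST → push 8
LOAD_FAST b → push 20
BINARY_OP + → 8 + 20 = 28
STORE_FAST r → r=28
LOAD_CONST → push 0
STORE_FAST i → i=0
LOAD_FAST i → push 0
LOAD_CONST → push 4
COMPARE_OP bool(<) → 0 vs 4 = True
POP_JUMP_IF_FALSE → pop True; no jump
LOAD_FAST_LOAD_FAST r,i → push 28,0
BINARY_OP + → 28 + 0 = 28
STORE_FAST r → r=28
LOAD_FAST r → push 28
LOAD_CONST → push 12
BINARY_OP * → 28 * 12 = 336
STORE_FAST r → r=336
LOAD_FAST i → push 0
LOAD_CONST → push 1
BINARY_OP + → 0 + 1 = 1
STORE_FAST i → i=1
LOAD_FAST i → push 1
LOAD_CONST → push 4
COMPARE_OP bool(<) → 1 vs 4 = True
POP_JUMP_IF_FALSE → pop True; no jump
LOAD_FAST_LOAD_FAST r,i → push 336,1
BINARY_OP + → 336 + 1 = 337
STORE_FAST r → r=337
LOAD_FAST r → push 337
LOAD_CONST → push 12
BINARY_OP * → 337 * 12 = 4044
STORE_FAST r → r=4044
LOAD_FAST i → push 1
LOAD_CONST → push 1
BINARY_OP + → 1 + 1 = 2
STORE_FAST i → i=2
LOAD_FAST i → push 2
LOAD_CONST → push 4
COMPARE_OP bool(<) → 2 vs 4 = True
POP_JUMP_IF_FALSE → pop True; no jump
LOAD_FAST_LOAD_FAST r,i → push 4044,2
BINARY_OP + → 4044 + 2 = 4046
STORE_FAST r → r=4046
LOAD_FAST r → push 4046
LOAD_CONST → push 12
BINARY_OP * → 4046 * 12 = 48552
STORE_FAST r → r=48552
LOAD_FAST i → push 2
LOAD_CONST → push 1
BINARY_OP + → 2 + 1 = 3
STORE_FAST i → i=3
LOAD_FAST i → push 3
LOAD_CONST → push 4
COMPARE_OP bool(<) → 3 vs 4 = True
POP_JUMP_IF_FALSE → pop True; no jump
LOAD_FAST_LOAD_FAST r,i → push 48552,3
BINARY_OP + → 48552 + 3 = 48555
STORE_FAST r → r=48555
LOAD_FAST r → push 48555
LOAD_CONST → push 12
BINARY_OP * → 48555 * 12 = 582660
STORE_FAST r → r=582660
LOAD_FAST i → push 3
LOAD_CONST → push 1
BINARY_OP + → 3 + 1 = 4
STORE_FAST i → i=4
LOAD_FAST i → push 4
LOAD_CONST → push 4
COMPARE_OP bool(<) → 4 vs 4 = False
POP_JUMP_IF_FALSE → pop False; jump
LOAD_FAST r → push 582660
RETURN_VALUE → return 582660.

582660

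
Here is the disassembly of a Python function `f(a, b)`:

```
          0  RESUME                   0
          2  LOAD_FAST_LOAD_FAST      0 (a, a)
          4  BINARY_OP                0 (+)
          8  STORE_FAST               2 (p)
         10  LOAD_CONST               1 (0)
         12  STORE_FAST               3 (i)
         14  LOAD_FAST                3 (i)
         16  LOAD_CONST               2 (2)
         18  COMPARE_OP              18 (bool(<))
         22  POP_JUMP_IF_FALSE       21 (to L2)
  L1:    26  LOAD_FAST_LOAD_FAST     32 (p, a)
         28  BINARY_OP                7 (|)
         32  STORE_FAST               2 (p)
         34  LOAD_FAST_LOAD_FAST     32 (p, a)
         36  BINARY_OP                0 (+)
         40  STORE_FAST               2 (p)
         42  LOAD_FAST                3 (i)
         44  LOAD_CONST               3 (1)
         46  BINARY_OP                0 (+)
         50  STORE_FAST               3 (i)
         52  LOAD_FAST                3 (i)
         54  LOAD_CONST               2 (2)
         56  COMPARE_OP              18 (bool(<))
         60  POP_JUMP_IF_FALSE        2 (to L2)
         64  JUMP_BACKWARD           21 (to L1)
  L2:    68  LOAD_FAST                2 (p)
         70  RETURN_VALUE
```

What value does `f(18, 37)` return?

LOAD_FAST_LOAD_FAST a,a → push 18,18. Stack: [18, 18]
BINARY_OP + → 18 + 18 = 36. Stack: [36]
STORE_FAST p → p=36. Stack: []
LOAD_CONST → push 0. Stack: [0]
STORE_FAST i → i=0. Stack: []
LOAD_FAST i → push 0. Stack: [0]
LOAD_CONST → push 2. Stack: [0, 2]
COMPARE_OP bool(<) → 0 vs 2 = True. Stack: [True]
POP_JUMP_IF_FALSE → pop True; no jump. Stack: []
LOAD_FAST_LOAD_FAST p,a → push 36,18. Stack: [36, 18]
BINARY_OP | → 36 | 18 = 54. Stack: [54]
STORE_FAST p → p=54. Stack: []
LOAD_FAST_LOAD_FAST p,a → push 54,18. Stack: [54, 18]
BINARY_OP + → 54 + 18 = 72. Stack: [72]
STORE_FAST p → p=72. Stack: []
LOAD_FAST i → push 0. Stack: [0]
LOAD_CONST → push 1. Stack: [0, 1]
BINARY_OP + → 0 + 1 = 1. Stack: [1]
STORE_FAST i → i=1. Stack: []
LOAD_FAST i → push 1. Stack: [1]
LOAD_CONST → push 2. Stack: [1, 2]
COMPARE_OP bool(<) → 1 vs 2 = True. Stack: [True]
POP_JUMP_IF_FALSE → pop True; no jump. Stack: []
LOAD_FAST_LOAD_FAST p,a → push 72,18. Stack: [72, 18]
BINARY_OP | → 72 | 18 = 90. Stack: [90]
STORE_FAST p → p=90. Stack: []
LOAD_FAST_LOAD_FAST p,a → push 90,18. Stack: [90, 18]
BINARY_OP + → 90 + 18 = 108. Stack: [108]
STORE_FAST p → p=108. Stack: []
LOAD_FAST i → push 1. Stack: [1]
LOAD_CONST → push 1. Stack: [1, 1]
BINARY_OP + → 1 + 1 = 2. Stack: [2]
STORE_FAST i → i=2. Stack: []
LOAD_FAST i → push 2. Stack: [2]
LOAD_CONST → push 2. Stack: [2, 2]
COMPARE_OP bool(<) → 2 vs 2 = False. Stack: [False]
POP_JUMP_IF_FALSE → pop False; jump. Stack: []
LOAD_FAST p → push 108. Stack: [108]
RETURN_VALUE → return 108.

108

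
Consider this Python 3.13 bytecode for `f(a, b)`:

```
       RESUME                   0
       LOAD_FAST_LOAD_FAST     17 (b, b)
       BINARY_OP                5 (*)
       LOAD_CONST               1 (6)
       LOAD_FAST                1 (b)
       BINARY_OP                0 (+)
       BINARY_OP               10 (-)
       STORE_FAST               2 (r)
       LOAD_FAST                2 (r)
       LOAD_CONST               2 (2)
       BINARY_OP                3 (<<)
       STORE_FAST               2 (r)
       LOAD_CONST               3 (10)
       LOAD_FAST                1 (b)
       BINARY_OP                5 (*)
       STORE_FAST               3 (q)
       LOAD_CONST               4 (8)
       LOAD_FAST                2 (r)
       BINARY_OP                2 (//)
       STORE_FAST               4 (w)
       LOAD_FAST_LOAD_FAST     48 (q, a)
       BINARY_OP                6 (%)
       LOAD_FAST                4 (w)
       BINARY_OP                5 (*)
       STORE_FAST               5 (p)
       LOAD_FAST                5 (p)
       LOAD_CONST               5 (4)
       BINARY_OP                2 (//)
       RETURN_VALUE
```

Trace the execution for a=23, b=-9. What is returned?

LOAD_FAST_LOAD_FAST b,b → push -9,-9. Stack: [-9, -9]
BINARY_OP * → -9 * -9 = 81. Stack: [81]
LOAD_CONST → push 6. Stack: [81, 6]
LOAD_FAST b → push -9. Stack: [81, 6, -9]
BINARY_OP + → 6 + -9 = -3. Stack: [81, -3]
BINARY_OP - → 81 - -3 = 84. Stack: [84]
STORE_FAST r → r=84. Stack: []
LOAD_FAST r → push 84. Stack: [84]
LOAD_CONST → push 2. Stack: [84, 2]
BINARY_OP << → 84 << 2 = 336. Stack: [336]
STORE_FAST r → r=336. Stack: []
LOAD_CONST → push 10. Stack: [10]
LOAD_FAST b → push -9. Stack: [10, -9]
BINARY_OP * → 10 * -9 = -90. Stack: [-90]
STORE_FAST q → q=-90. Stack: []
LOAD_CONST → push 8. Stack: [8]
LOAD_FAST r → push 336. Stack: [8, 336]
BINARY_OP // → 8 // 336 = 0. Stack: [0]
STORE_FAST w → w=0. Stack: []
LOAD_FAST_LOAD_FAST q,a → push -90,23. Stack: [-90, 23]
BINARY_OP % → -90 % 23 = 2. Stack: [2]
LOAD_FAST w → push 0. Stack: [2, 0]
BINARY_OP * → 2 * 0 = 0. Stack: [0]
STORE_FAST p → p=0. Stack: []
LOAD_FAST p → push 0. Stack: [0]
LOAD_CONST → push 4. Stack: [0, 4]
BINARY_OP // → 0 // 4 = 0. Stack: [0]
RETURN_VALUE → return 0.

0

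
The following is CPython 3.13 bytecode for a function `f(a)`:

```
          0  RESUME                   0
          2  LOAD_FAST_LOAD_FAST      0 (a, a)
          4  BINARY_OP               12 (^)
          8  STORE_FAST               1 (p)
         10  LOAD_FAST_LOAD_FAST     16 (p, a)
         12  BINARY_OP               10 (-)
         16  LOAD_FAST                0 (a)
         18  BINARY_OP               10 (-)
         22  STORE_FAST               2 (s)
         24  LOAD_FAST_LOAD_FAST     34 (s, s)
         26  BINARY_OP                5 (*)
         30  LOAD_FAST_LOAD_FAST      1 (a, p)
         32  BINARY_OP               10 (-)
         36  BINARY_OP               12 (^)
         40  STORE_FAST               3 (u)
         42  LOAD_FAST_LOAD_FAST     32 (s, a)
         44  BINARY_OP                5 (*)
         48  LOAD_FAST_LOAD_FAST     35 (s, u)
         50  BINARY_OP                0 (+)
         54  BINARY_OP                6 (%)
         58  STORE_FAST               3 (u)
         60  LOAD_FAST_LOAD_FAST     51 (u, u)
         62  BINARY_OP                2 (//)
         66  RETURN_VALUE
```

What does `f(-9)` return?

LOAD_FAST_LOAD_FAST a,a → push -9,-9. Stack: [-9, -9]
BINARY_OP ^ → -9 ^ -9 = 0. Stack: [0]
STORE_FAST p → p=0. Stack: []
LOAD_FAST_LOAD_FAST p,a → push 0,-9. Stack: [0, -9]
BINARY_OP - → 0 - -9 = 9. Stack: [9]
LOAD_FAST a → push -9. Stack: [9, -9]
BINARY_OP - → 9 - -9 = 18. Stack: [18]
STORE_FAST s → s=18. Stack: []
LOAD_FAST_LOAD_FAST s,s → push 18,18. Stack: [18, 18]
BINARY_OP * → 18 * 18 = 324. Stack: [324]
LOAD_FAST_LOAD_FAST a,p → push -9,0. Stack: [324, -9, 0]
BINARY_OP - → -9 - 0 = -9. Stack: [324, -9]
BINARY_OP ^ → 324 ^ -9 = -333. Stack: [-333]
STORE_FAST u → u=-333. Stack: []
LOAD_FAST_LOAD_FAST s,a → push 18,-9. Stack: [18, -9]
BINARY_OP * → 18 * -9 = -162. Stack: [-162]
LOAD_FAST_LOAD_FAST s,u → push 18,-333. Stack: [-162, 18, -333]
BINARY_OP + → 18 + -333 = -315. Stack: [-162, -315]
BINARY_OP % → -162 % -315 = -162. Stack: [-162]
STORE_FAST u → u=-162. Stack: []
LOAD_FAST_LOAD_FAST u,u → push -162,-162. Stack: [-162, -162]
BINARY_OP // → -162 // -162 = 1. Stack: [1]
RETURN_VALUE → return 1.

1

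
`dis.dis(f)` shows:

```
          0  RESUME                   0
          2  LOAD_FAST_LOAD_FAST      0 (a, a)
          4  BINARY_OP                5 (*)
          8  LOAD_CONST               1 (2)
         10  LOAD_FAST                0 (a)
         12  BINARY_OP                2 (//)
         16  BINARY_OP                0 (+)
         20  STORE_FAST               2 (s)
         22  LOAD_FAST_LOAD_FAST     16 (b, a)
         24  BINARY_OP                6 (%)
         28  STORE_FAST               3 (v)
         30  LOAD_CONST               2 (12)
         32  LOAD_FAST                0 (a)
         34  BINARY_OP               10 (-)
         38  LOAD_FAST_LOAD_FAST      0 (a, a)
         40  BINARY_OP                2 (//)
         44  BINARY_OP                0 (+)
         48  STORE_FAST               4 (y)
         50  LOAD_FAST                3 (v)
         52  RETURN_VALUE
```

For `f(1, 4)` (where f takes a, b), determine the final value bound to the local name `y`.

LOAD_FAST_LOAD_FAST a,a → push 1,1. Stack: [1, 1]
BINARY_OP * → 1 * 1 = 1. Stack: [1]
LOAD_CONST → push 2. Stack: [1, 2]
LOAD_FAST a → push 1. Stack: [1, 2, 1]
BINARY_OP // → 2 // 1 = 2. Stack: [1, 2]
BINARY_OP + → 1 + 2 = 3. Stack: [3]
STORE_FAST s → s=3. Stack: []
LOAD_FAST_LOAD_FAST b,a → push 4,1. Stack: [4, 1]
BINARY_OP % → 4 % 1 = 0. Stack: [0]
STORE_FAST v → v=0. Stack: []
LOAD_CONST → push 12. Stack: [12]
LOAD_FAST a → push 1. Stack: [12, 1]
BINARY_OP - → 12 - 1 = 11. Stack: [11]
LOAD_FAST_LOAD_FAST a,a → push 1,1. Stack: [11, 1, 1]
BINARY_OP // → 1 // 1 = 1. Stack: [11, 1]
BINARY_OP + → 11 + 1 = 12. Stack: [12]
STORE_FAST y → y=12. Stack: []
LOAD_FAST v → push 0. Stack: [0]
RETURN_VALUE → return 0.

12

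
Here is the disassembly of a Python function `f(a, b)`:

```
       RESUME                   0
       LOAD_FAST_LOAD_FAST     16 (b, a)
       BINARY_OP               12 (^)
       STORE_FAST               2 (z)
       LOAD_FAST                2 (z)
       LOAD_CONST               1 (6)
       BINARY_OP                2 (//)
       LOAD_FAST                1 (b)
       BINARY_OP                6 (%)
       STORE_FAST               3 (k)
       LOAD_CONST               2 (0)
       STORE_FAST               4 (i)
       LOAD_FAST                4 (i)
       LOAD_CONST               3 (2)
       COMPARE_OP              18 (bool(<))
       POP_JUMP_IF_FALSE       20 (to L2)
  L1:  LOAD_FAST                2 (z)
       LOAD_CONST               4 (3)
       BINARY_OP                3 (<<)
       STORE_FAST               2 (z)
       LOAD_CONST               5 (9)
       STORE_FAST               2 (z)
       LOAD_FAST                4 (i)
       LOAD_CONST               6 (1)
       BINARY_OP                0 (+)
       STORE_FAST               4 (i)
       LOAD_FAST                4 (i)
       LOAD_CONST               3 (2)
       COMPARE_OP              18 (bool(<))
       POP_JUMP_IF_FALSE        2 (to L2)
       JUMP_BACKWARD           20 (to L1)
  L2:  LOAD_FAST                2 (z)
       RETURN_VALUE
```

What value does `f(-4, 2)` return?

9

LOAD_FAST_LOAD_FAST b,a → push 2,-4. Stack: [2, -4]
BINARY_OP ^ → 2 ^ -4 = -2. Stack: [-2]
STORE_FAST z → z=-2. Stack: []
LOAD_FAST z → push -2. Stack: [-2]
LOAD_CONST → push 6. Stack: [-2, 6]
BINARY_OP // → -2 // 6 = -1. Stack: [-1]
LOAD_FAST b → push 2. Stack: [-1, 2]
BINARY_OP % → -1 % 2 = 1. Stack: [1]
STORE_FAST k → k=1. Stack: []
LOAD_CONST → push 0. Stack: [0]
STORE_FAST i → i=0. Stack: []
LOAD_FAST i → push 0. Stack: [0]
LOAD_CONST → push 2. Stack: [0, 2]
COMPARE_OP bool(<) → 0 vs 2 = True. Stack: [True]
POP_JUMP_IF_FALSE → pop True; no jump. Stack: []
LOAD_FAST z → push -2. Stack: [-2]
LOAD_CONST → push 3. Stack: [-2, 3]
BINARY_OP << → -2 << 3 = -16. Stack: [-16]
STORE_FAST z → z=-16. Stack: []
LOAD_CONST → push 9. Stack: [9]
STORE_FAST z → z=9. Stack: []
LOAD_FAST i → push 0. Stack: [0]
LOAD_CONST → push 1. Stack: [0, 1]
BINARY_OP + → 0 + 1 = 1. Stack: [1]
STORE_FAST i → i=1. Stack: []
LOAD_FAST i → push 1. Stack: [1]
LOAD_CONST → push 2. Stack: [1, 2]
COMPARE_OP bool(<) → 1 vs 2 = True. Stack: [True]
POP_JUMP_IF_FALSE → pop True; no jump. Stack: []
LOAD_FAST z → push 9. Stack: [9]
LOAD_CONST → push 3. Stack: [9, 3]
BINARY_OP << → 9 << 3 = 72. Stack: [72]
STORE_FAST z → z=72. Stack: []
LOAD_CONST → push 9. Stack: [9]
STORE_FAST z → z=9. Stack: []
LOAD_FAST i → push 1. Stack: [1]
LOAD_CONST → push 1. Stack: [1, 1]
BINARY_OP + → 1 + 1 = 2. Stack: [2]
STORE_FAST i → i=2. Stack: []
LOAD_FAST i → push 2. Stack: [2]
LOAD_CONST → push 2. Stack: [2, 2]
COMPARE_OP bool(<) → 2 vs 2 = False. Stack: [False]
POP_JUMP_IF_FALSE → pop False; jump. Stack: []
LOAD_FAST z → push 9. Stack: [9]
RETURN_VALUE → return 9.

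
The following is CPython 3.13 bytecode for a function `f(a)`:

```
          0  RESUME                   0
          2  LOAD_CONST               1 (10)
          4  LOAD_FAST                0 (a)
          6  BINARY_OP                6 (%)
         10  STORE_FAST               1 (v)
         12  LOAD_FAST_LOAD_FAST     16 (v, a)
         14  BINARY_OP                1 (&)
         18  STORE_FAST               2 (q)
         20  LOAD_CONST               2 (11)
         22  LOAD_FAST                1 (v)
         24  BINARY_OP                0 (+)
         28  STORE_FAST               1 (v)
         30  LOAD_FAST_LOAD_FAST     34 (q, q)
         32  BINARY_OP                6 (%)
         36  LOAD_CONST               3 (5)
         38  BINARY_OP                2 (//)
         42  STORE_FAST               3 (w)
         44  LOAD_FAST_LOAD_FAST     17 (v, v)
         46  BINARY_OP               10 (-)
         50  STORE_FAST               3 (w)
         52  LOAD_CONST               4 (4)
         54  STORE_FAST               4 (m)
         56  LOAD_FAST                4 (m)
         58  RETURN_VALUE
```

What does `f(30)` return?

LOAD_CONST → push 10. Stack: [10]
LOAD_FAST a → push 30. Stack: [10, 30]
BINARY_OP % → 10 % 30 = 10. Stack: [10]
STORE_FAST v → v=10. Stack: []
LOAD_FAST_LOAD_FAST v,a → push 10,30. Stack: [10, 30]
BINARY_OP & → 10 & 30 = 10. Stack: [10]
STORE_FAST q → q=10. Stack: []
LOAD_CONST → push 11. Stack: [11]
LOAD_FAST v → push 10. Stack: [11, 10]
BINARY_OP + → 11 + 10 = 21. Stack: [21]
STORE_FAST v → v=21. Stack: []
LOAD_FAST_LOAD_FAST q,q → push 10,10. Stack: [10, 10]
BINARY_OP % → 10 % 10 = 0. Stack: [0]
LOAD_CONST → push 5. Stack: [0, 5]
BINARY_OP // → 0 // 5 = 0. Stack: [0]
STORE_FAST w → w=0. Stack: []
LOAD_FAST_LOAD_FAST v,v → push 21,21. Stack: [21, 21]
BINARY_OP - → 21 - 21 = 0. Stack: [0]
STORE_FAST w → w=0. Stack: []
LOAD_CONST → push 4. Stack: [4]
STORE_FAST m → m=4. Stack: []
LOAD_FAST m → push 4. Stack: [4]
RETURN_VALUE → return 4.

4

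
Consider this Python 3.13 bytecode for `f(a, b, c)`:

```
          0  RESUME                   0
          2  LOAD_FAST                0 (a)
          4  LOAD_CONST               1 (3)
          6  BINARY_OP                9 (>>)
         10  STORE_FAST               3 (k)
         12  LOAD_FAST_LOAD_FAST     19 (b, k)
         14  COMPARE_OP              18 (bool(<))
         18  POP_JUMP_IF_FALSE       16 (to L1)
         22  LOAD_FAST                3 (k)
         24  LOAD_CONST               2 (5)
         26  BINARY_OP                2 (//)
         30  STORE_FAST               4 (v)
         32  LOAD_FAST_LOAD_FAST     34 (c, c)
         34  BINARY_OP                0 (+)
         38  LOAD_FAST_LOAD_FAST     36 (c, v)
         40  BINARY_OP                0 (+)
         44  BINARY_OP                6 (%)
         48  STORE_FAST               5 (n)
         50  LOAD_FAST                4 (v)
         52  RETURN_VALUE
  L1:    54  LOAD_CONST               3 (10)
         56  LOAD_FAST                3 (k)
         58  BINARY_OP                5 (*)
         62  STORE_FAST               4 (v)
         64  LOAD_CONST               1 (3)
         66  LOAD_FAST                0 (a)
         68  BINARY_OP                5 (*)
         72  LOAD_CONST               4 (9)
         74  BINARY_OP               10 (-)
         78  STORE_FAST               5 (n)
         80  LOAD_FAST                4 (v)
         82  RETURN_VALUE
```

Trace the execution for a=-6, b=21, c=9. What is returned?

LOAD_FAST a → push -6. Stack: [-6]
LOAD_CONST → push 3. Stack: [-6, 3]
BINARY_OP >> → -6 >> 3 = -1. Stack: [-1]
STORE_FAST k → k=-1. Stack: []
LOAD_FAST_LOAD_FAST b,k → push 21,-1. Stack: [21, -1]
COMPARE_OP bool(<) → 21 vs -1 = False. Stack: [False]
POP_JUMP_IF_FALSE → pop False; jump. Stack: []
LOAD_CONST → push 10. Stack: [10]
LOAD_FAST k → push -1. Stack: [10, -1]
BINARY_OP * → 10 * -1 = -10. Stack: [-10]
STORE_FAST v → v=-10. Stack: []
LOAD_CONST → push 3. Stack: [3]
LOAD_FAST a → push -6. Stack: [3, -6]
BINARY_OP * → 3 * -6 = -18. Stack: [-18]
LOAD_CONST → push 9. Stack: [-18, 9]
BINARY_OP - → -18 - 9 = -27. Stack: [-27]
STORE_FAST n → n=-27. Stack: []
LOAD_FAST v → push -10. Stack: [-10]
RETURN_VALUE → return -10.

-10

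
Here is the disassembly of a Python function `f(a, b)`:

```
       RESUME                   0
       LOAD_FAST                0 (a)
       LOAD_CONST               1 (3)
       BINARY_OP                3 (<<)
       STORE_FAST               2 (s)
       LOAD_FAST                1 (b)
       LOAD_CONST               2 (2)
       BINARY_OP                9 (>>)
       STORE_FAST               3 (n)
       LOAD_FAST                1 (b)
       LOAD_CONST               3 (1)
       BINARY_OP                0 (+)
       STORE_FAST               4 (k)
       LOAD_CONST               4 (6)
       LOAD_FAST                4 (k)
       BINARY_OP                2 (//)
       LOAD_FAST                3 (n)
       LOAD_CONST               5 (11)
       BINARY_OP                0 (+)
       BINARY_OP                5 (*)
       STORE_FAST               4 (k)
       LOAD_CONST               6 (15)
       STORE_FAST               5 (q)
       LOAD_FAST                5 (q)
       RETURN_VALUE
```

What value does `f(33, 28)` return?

LOAD_FAST a → push 33. Stack: [33]
LOAD_CONST → push 3. Stack: [33, 3]
BINARY_OP << → 33 << 3 = 264. Stack: [264]
STORE_FAST s → s=264. Stack: []
LOAD_FAST b → push 28. Stack: [28]
LOAD_CONST → push 2. Stack: [28, 2]
BINARY_OP >> → 28 >> 2 = 7. Stack: [7]
STORE_FAST n → n=7. Stack: []
LOAD_FAST b → push 28. Stack: [28]
LOAD_CONST → push 1. Stack: [28, 1]
BINARY_OP + → 28 + 1 = 29. Stack: [29]
STORE_FAST k → k=29. Stack: []
LOAD_CONST → push 6. Stack: [6]
LOAD_FAST k → push 29. Stack: [6, 29]
BINARY_OP // → 6 // 29 = 0. Stack: [0]
LOAD_FAST n → push 7. Stack: [0, 7]
LOAD_CONST → push 11. Stack: [0, 7, 11]
BINARY_OP + → 7 + 11 = 18. Stack: [0, 18]
BINARY_OP * → 0 * 18 = 0. Stack: [0]
STORE_FAST k → k=0. Stack: []
LOAD_CONST → push 15. Stack: [15]
STORE_FAST q → q=15. Stack: []
LOAD_FAST q → push 15. Stack: [15]
RETURN_VALUE → return 15.

15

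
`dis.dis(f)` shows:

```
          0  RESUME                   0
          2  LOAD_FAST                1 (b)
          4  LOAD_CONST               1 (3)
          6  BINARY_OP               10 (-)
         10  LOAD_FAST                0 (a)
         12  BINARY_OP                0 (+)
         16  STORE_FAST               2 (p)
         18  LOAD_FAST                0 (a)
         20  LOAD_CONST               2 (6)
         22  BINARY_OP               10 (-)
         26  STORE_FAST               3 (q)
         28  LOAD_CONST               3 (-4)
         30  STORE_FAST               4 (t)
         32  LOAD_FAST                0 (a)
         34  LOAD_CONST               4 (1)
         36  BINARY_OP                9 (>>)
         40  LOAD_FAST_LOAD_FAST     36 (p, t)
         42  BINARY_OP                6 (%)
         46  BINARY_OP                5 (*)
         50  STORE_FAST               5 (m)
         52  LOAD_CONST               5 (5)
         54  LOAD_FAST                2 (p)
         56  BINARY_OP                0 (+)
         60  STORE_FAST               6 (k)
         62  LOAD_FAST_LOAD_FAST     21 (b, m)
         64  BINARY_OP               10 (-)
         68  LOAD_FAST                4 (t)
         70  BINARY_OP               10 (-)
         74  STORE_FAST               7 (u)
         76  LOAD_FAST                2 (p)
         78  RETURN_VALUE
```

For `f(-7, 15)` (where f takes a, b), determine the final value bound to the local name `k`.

10

LOAD_FAST b → push 15. Stack: [15]
LOAD_CONST → push 3. Stack: [15, 3]
BINARY_OP - → 15 - 3 = 12. Stack: [12]
LOAD_FAST a → push -7. Stack: [12, -7]
BINARY_OP + → 12 + -7 = 5. Stack: [5]
STORE_FAST p → p=5. Stack: []
LOAD_FAST a → push -7. Stack: [-7]
LOAD_CONST → push 6. Stack: [-7, 6]
BINARY_OP - → -7 - 6 = -13. Stack: [-13]
STORE_FAST q → q=-13. Stack: []
LOAD_CONST → push -4. Stack: [-4]
STORE_FAST t → t=-4. Stack: []
LOAD_FAST a → push -7. Stack: [-7]
LOAD_CONST → push 1. Stack: [-7, 1]
BINARY_OP >> → -7 >> 1 = -4. Stack: [-4]
LOAD_FAST_LOAD_FAST p,t → push 5,-4. Stack: [-4, 5, -4]
BINARY_OP % → 5 % -4 = -3. Stack: [-4, -3]
BINARY_OP * → -4 * -3 = 12. Stack: [12]
STORE_FAST m → m=12. Stack: []
LOAD_CONST → push 5. Stack: [5]
LOAD_FAST p → push 5. Stack: [5, 5]
BINARY_OP + → 5 + 5 = 10. Stack: [10]
STORE_FAST k → k=10. Stack: []
LOAD_FAST_LOAD_FAST b,m → push 15,12. Stack: [15, 12]
BINARY_OP - → 15 - 12 = 3. Stack: [3]
LOAD_FAST t → push -4. Stack: [3, -4]
BINARY_OP - → 3 - -4 = 7. Stack: [7]
STORE_FAST u → u=7. Stack: []
LOAD_FAST p → push 5. Stack: [5]
RETURN_VALUE → return 5.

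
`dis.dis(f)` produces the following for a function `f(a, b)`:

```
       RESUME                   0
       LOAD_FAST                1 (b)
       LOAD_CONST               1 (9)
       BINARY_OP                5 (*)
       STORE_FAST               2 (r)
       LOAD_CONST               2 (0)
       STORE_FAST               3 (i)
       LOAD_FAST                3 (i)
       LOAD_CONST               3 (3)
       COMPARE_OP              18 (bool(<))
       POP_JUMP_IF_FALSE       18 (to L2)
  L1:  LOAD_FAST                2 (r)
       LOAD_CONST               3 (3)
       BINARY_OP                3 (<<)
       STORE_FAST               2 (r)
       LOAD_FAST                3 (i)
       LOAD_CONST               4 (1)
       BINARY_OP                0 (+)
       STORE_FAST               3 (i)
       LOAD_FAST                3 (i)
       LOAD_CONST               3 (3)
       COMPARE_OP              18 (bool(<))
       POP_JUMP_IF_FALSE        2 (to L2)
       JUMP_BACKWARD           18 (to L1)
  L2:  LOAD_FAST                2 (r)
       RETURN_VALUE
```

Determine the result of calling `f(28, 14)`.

LOAD_FAST b → push 14. Stack: [14]
LOAD_CONST → push 9. Stack: [14, 9]
BINARY_OP * → 14 * 9 = 126. Stack: [126]
STORE_FAST r → r=126. Stack: []
LOAD_CONST → push 0. Stack: [0]
STORE_FAST i → i=0. Stack: []
LOAD_FAST i → push 0. Stack: [0]
LOAD_CONST → push 3. Stack: [0, 3]
COMPARE_OP bool(<) → 0 vs 3 = True. Stack: [True]
POP_JUMP_IF_FALSE → pop True; no jump. Stack: []
LOAD_FAST r → push 126. Stack: [126]
LOAD_CONST → push 3. Stack: [126, 3]
BINARY_OP << → 126 << 3 = 1008. Stack: [1008]
STORE_FAST r → r=1008. Stack: []
LOAD_FAST i → push 0. Stack: [0]
LOAD_CONST → push 1. Stack: [0, 1]
BINARY_OP + → 0 + 1 = 1. Stack: [1]
STORE_FAST i → i=1. Stack: []
LOAD_FAST i → push 1. Stack: [1]
LOAD_CONST → push 3. Stack: [1, 3]
COMPARE_OP bool(<) → 1 vs 3 = True. Stack: [True]
POP_JUMP_IF_FALSE → pop True; no jump. Stack: []
LOAD_FAST r → push 1008. Stack: [1008]
LOAD_CONST → push 3. Stack: [1008, 3]
BINARY_OP << → 1008 << 3 = 8064. Stack: [8064]
STORE_FAST r → r=8064. Stack: []
LOAD_FAST i → push 1. Stack: [1]
LOAD_CONST → push 1. Stack: [1, 1]
BINARY_OP + → 1 + 1 = 2. Stack: [2]
STORE_FAST i → i=2. Stack: []
LOAD_FAST i → push 2. Stack: [2]
LOAD_CONST → push 3. Stack: [2, 3]
COMPARE_OP bool(<) → 2 vs 3 = True. Stack: [True]
POP_JUMP_IF_FALSE → pop True; no jump. Stack: []
LOAD_FAST r → push 8064. Stack: [8064]
LOAD_CONST → push 3. Stack: [8064, 3]
BINARY_OP << → 8064 << 3 = 64512. Stack: [64512]
STORE_FAST r → r=64512. Stack: []
LOAD_FAST i → push 2. Stack: [2]
LOAD_CONST → push 1. Stack: [2, 1]
BINARY_OP + → 2 + 1 = 3. Stack: [3]
STORE_FAST i → i=3. Stack: []
LOAD_FAST i → push 3. Stack: [3]
LOAD_CONST → push 3. Stack: [3, 3]
COMPARE_OP bool(<) → 3 vs 3 = False. Stack: [False]
POP_JUMP_IF_FALSE → pop False; jump. Stack: []
LOAD_FAST r → push 64512. Stack: [64512]
RETURN_VALUE → return 64512.

64512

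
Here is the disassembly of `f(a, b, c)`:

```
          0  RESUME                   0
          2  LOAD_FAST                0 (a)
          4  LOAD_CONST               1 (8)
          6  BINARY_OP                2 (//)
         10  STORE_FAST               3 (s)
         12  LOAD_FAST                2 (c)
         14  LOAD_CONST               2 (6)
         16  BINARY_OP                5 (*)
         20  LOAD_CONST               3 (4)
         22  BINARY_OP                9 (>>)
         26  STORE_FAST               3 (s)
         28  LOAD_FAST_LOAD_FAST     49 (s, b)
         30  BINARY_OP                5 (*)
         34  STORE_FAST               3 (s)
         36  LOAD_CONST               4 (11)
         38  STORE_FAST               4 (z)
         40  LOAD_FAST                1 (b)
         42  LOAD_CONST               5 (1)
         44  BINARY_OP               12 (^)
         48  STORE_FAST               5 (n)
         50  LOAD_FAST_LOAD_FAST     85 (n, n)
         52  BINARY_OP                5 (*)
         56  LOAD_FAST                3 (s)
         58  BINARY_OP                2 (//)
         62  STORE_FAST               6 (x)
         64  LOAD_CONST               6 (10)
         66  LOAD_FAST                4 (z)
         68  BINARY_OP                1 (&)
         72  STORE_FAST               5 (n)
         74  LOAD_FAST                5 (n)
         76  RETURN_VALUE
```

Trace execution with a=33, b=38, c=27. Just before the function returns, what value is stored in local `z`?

LOAD_FAST a → push 33. Stack: [33]
LOAD_CONST → push 8. Stack: [33, 8]
BINARY_OP // → 33 // 8 = 4. Stack: [4]
STORE_FAST s → s=4. Stack: []
LOAD_FAST c → push 27. Stack: [27]
LOAD_CONST → push 6. Stack: [27, 6]
BINARY_OP * → 27 * 6 = 162. Stack: [162]
LOAD_CONST → push 4. Stack: [162, 4]
BINARY_OP >> → 162 >> 4 = 10. Stack: [10]
STORE_FAST s → s=10. Stack: []
LOAD_FAST_LOAD_FAST s,b → push 10,38. Stack: [10, 38]
BINARY_OP * → 10 * 38 = 380. Stack: [380]
STORE_FAST s → s=380. Stack: []
LOAD_CONST → push 11. Stack: [11]
STORE_FAST z → z=11. Stack: []
LOAD_FAST b → push 38. Stack: [38]
LOAD_CONST → push 1. Stack: [38, 1]
BINARY_OP ^ → 38 ^ 1 = 39. Stack: [39]
STORE_FAST n → n=39. Stack: []
LOAD_FAST_LOAD_FAST n,n → push 39,39. Stack: [39, 39]
BINARY_OP * → 39 * 39 = 1521. Stack: [1521]
LOAD_FAST s → push 380. Stack: [1521, 380]
BINARY_OP // → 1521 // 380 = 4. Stack: [4]
STORE_FAST x → x=4. Stack: []
LOAD_CONST → push 10. Stack: [10]
LOAD_FAST z → push 11. Stack: [10, 11]
BINARY_OP & → 10 & 11 = 10. Stack: [10]
STORE_FAST n → n=10. Stack: []
LOAD_FAST n → push 10. Stack: [10]
RETURN_VALUE → return 10.

11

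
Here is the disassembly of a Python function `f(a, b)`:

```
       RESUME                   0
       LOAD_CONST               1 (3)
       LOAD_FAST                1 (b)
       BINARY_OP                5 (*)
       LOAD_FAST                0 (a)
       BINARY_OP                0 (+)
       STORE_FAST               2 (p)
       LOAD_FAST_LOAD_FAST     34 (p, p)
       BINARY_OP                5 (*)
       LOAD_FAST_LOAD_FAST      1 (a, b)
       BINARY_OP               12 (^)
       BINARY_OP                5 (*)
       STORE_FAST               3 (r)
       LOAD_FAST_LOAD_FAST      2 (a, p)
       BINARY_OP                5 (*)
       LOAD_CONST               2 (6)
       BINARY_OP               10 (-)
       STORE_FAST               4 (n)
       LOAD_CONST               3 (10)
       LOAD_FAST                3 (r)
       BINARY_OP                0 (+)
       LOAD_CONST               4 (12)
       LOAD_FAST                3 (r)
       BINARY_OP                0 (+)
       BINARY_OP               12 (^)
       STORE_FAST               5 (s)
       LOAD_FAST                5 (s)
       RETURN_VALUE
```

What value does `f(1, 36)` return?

LOAD_CONST → push 3. Stack: [3]
LOAD_FAST b → push 36. Stack: [3, 36]
BINARY_OP * → 3 * 36 = 108. Stack: [108]
LOAD_FAST a → push 1. Stack: [108, 1]
BINARY_OP + → 108 + 1 = 109. Stack: [109]
STORE_FAST p → p=109. Stack: []
LOAD_FAST_LOAD_FAST p,p → push 109,109. Stack: [109, 109]
BINARY_OP * → 109 * 109 = 11881. Stack: [11881]
LOAD_FAST_LOAD_FAST a,b → push 1,36. Stack: [11881, 1, 36]
BINARY_OP ^ → 1 ^ 36 = 37. Stack: [11881, 37]
BINARY_OP * → 11881 * 37 = 439597. Stack: [439597]
STORE_FAST r → r=439597. Stack: []
LOAD_FAST_LOAD_FAST a,p → push 1,109. Stack: [1, 109]
BINARY_OP * → 1 * 109 = 109. Stack: [109]
LOAD_CONST → push 6. Stack: [109, 6]
BINARY_OP - → 109 - 6 = 103. Stack: [103]
STORE_FAST n → n=103. Stack: []
LOAD_CONST → push 10. Stack: [10]
LOAD_FAST r → push 439597. Stack: [10, 439597]
BINARY_OP + → 10 + 439597 = 439607. Stack: [439607]
LOAD_CONST → push 12. Stack: [439607, 12]
LOAD_FAST r → push 439597. Stack: [439607, 12, 439597]
BINARY_OP + → 12 + 439597 = 439609. Stack: [439607, 439609]
BINARY_OP ^ → 439607 ^ 439609 = 14. Stack: [14]
STORE_FAST s → s=14. Stack: []
LOAD_FAST s → push 14. Stack: [14]
RETURN_VALUE → return 14.

14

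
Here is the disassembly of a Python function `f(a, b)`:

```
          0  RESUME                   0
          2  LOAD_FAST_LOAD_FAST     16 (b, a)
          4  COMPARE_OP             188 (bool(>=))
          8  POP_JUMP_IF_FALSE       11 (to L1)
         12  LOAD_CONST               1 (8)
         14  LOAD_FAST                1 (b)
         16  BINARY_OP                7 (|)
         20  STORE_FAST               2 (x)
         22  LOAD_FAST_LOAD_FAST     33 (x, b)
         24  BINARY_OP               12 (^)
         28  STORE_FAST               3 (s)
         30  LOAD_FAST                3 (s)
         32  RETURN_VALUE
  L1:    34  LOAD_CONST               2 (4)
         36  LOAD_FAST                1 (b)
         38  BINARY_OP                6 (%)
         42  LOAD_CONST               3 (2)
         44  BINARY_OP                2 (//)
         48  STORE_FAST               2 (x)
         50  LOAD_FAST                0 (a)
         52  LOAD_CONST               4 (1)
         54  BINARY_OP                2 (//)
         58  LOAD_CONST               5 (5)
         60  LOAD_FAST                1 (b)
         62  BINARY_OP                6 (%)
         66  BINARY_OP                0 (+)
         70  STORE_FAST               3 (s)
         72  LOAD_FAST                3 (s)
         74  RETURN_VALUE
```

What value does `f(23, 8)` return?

28

LOAD_FAST_LOAD_FAST b,a → push 8,23. Stack: [8, 23]
COMPARE_OP bool(>=) → 8 vs 23 = False. Stack: [False]
POP_JUMP_IF_FALSE → pop False; jump. Stack: []
LOAD_CONST → push 4. Stack: [4]
LOAD_FAST b → push 8. Stack: [4, 8]
BINARY_OP % → 4 % 8 = 4. Stack: [4]
LOAD_CONST → push 2. Stack: [4, 2]
BINARY_OP // → 4 // 2 = 2. Stack: [2]
STORE_FAST x → x=2. Stack: []
LOAD_FAST a → push 23. Stack: [23]
LOAD_CONST → push 1. Stack: [23, 1]
BINARY_OP // → 23 // 1 = 23. Stack: [23]
LOAD_CONST → push 5. Stack: [23, 5]
LOAD_FAST b → push 8. Stack: [23, 5, 8]
BINARY_OP % → 5 % 8 = 5. Stack: [23, 5]
BINARY_OP + → 23 + 5 = 28. Stack: [28]
STORE_FAST s → s=28. Stack: []
LOAD_FAST s → push 28. Stack: [28]
RETURN_VALUE → return 28.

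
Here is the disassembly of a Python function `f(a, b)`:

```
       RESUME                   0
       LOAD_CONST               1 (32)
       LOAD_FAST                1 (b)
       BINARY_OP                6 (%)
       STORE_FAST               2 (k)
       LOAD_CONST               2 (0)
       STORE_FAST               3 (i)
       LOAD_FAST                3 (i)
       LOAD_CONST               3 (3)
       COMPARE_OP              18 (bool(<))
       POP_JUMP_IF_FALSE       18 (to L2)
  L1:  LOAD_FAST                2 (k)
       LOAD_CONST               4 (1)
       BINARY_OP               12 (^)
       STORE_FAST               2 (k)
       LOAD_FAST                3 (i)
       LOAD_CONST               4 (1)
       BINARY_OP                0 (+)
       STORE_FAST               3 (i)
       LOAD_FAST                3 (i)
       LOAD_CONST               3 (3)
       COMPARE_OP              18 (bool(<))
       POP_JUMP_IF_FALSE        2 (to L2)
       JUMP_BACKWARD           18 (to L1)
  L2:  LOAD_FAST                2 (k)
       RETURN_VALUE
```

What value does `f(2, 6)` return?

3

LOAD_CONST → push 32. Stack: [32]
LOAD_FAST b → push 6. Stack: [32, 6]
BINARY_OP % → 32 % 6 = 2. Stack: [2]
STORE_FAST k → k=2. Stack: []
LOAD_CONST → push 0. Stack: [0]
STORE_FAST i → i=0. Stack: []
LOAD_FAST i → push 0. Stack: [0]
LOAD_CONST → push 3. Stack: [0, 3]
COMPARE_OP bool(<) → 0 vs 3 = True. Stack: [True]
POP_JUMP_IF_FALSE → pop True; no jump. Stack: []
LOAD_FAST k → push 2. Stack: [2]
LOAD_CONST → push 1. Stack: [2, 1]
BINARY_OP ^ → 2 ^ 1 = 3. Stack: [3]
STORE_FAST k → k=3. Stack: []
LOAD_FAST i → push 0. Stack: [0]
LOAD_CONST → push 1. Stack: [0, 1]
BINARY_OP + → 0 + 1 = 1. Stack: [1]
STORE_FAST i → i=1. Stack: []
LOAD_FAST i → push 1. Stack: [1]
LOAD_CONST → push 3. Stack: [1, 3]
COMPARE_OP bool(<) → 1 vs 3 = True. Stack: [True]
POP_JUMP_IF_FALSE → pop True; no jump. Stack: []
LOAD_FAST k → push 3. Stack: [3]
LOAD_CONST → push 1. Stack: [3, 1]
BINARY_OP ^ → 3 ^ 1 = 2. Stack: [2]
STORE_FAST k → k=2. Stack: []
LOAD_FAST i → push 1. Stack: [1]
LOAD_CONST → push 1. Stack: [1, 1]
BINARY_OP + → 1 + 1 = 2. Stack: [2]
STORE_FAST i → i=2. Stack: []
LOAD_FAST i → push 2. Stack: [2]
LOAD_CONST → push 3. Stack: [2, 3]
COMPARE_OP bool(<) → 2 vs 3 = True. Stack: [True]
POP_JUMP_IF_FALSE → pop True; no jump. Stack: []
LOAD_FAST k → push 2. Stack: [2]
LOAD_CONST → push 1. Stack: [2, 1]
BINARY_OP ^ → 2 ^ 1 = 3. Stack: [3]
STORE_FAST k → k=3. Stack: []
LOAD_FAST i → push 2. Stack: [2]
LOAD_CONST → push 1. Stack: [2, 1]
BINARY_OP + → 2 + 1 = 3. Stack: [3]
STORE_FAST i → i=3. Stack: []
LOAD_FAST i → push 3. Stack: [3]
LOAD_CONST → push 3. Stack: [3, 3]
COMPARE_OP bool(<) → 3 vs 3 = False. Stack: [False]
POP_JUMP_IF_FALSE → pop False; jump. Stack: []
LOAD_FAST k → push 3. Stack: [3]
RETURN_VALUE → return 3.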